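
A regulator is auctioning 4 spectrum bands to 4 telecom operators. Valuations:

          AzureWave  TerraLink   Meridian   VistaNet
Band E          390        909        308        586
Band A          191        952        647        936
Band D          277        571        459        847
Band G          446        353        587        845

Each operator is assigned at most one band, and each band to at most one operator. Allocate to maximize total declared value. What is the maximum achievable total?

Maximum total: $2849M

This is a one-to-one assignment (maximum-weight bipartite matching).
Optimal: AzureWave→Band G ($446M), TerraLink→Band E ($909M), Meridian→Band A ($647M), VistaNet→Band D ($847M) — total 446+909+647+847 = $2849M.
Row-greedy (each operator in turn takes its best remaining band) gives $2443M, worse by 406.
Checked against all permutations: $2849M is optimal.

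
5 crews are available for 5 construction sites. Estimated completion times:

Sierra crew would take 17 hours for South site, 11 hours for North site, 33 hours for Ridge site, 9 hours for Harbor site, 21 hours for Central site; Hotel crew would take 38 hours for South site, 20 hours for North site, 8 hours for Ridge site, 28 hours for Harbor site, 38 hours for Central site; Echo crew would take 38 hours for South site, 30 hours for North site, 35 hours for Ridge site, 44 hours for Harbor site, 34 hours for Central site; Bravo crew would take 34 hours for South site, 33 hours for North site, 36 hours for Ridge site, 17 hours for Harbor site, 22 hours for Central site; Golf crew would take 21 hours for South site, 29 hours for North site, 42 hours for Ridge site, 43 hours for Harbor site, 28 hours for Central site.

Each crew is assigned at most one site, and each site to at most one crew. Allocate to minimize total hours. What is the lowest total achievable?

Min total: 90 hours

This is a one-to-one assignment (minimum-cost bipartite matching).
Optimal: Sierra crew→Harbor site (9 hours), Hotel crew→Ridge site (8 hours), Echo crew→North site (30 hours), Bravo crew→Central site (22 hours), Golf crew→South site (21 hours) — total 9+8+30+22+21 = 90 hours.
Column-greedy (each site in turn goes to its cheapest remaining crew) gives 117 hours, worse by 27.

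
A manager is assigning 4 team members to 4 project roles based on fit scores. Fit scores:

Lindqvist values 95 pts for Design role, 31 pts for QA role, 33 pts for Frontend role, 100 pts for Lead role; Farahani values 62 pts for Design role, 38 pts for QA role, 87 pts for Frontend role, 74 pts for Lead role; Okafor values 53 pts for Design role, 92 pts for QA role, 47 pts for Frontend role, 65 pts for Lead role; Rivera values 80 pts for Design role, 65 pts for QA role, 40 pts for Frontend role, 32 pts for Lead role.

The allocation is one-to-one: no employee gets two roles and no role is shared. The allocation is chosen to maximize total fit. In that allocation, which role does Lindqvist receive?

Treat this as an assignment problem: match each employee to one role.
Optimal: Lindqvist→Lead role (100 pts), Farahani→Frontend role (87 pts), Okafor→QA role (92 pts), Rivera→Design role (80 pts) — total 100+87+92+80 = 359 pts.
Checked against all permutations: 359 pts is optimal.

Lindqvist receives Lead role.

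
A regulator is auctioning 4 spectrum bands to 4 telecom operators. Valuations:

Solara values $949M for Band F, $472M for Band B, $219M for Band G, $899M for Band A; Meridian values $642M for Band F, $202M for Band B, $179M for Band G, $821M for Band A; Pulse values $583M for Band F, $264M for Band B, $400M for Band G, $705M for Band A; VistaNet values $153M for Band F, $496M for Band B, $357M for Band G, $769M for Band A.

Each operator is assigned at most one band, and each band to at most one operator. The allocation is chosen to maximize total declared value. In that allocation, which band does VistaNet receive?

Optimal: Solara→Band F ($949M), Meridian→Band A ($821M), Pulse→Band G ($400M), VistaNet→Band B ($496M) — total 949+821+400+496 = $2666M.
Checked against all permutations: $2666M is optimal.
VistaNet's own top band is Band A ($769M), but forcing VistaNet→Band A and reassigning the rest optimally gives only $2320M — worse by 346.

VistaNet receives Band B.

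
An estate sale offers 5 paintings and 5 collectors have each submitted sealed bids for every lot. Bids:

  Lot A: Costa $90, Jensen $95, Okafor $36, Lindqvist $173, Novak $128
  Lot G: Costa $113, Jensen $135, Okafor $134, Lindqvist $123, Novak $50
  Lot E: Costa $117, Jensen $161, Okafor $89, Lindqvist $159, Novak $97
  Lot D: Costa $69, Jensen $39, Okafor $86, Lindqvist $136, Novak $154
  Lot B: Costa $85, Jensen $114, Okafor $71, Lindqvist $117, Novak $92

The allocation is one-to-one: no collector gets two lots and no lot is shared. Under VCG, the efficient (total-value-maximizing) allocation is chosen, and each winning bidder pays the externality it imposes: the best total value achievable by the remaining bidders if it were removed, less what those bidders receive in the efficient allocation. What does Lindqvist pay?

Lindqvist pays $5.

Efficient allocation: Costa→Lot B ($85), Jensen→Lot E ($161), Okafor→Lot G ($134), Lindqvist→Lot A ($173), Novak→Lot D ($154); total welfare W = $707.
Lindqvist receives Lot A at value $173, so the others get W − 173 = $534.
Without Lindqvist: best allocation of the remaining 4 bidders over all 5 lots is Costa→Lot A ($90), Jensen→Lot E ($161), Okafor→Lot G ($134), Novak→Lot D ($154), total $539.
VCG payment = (others' best without Lindqvist) − (others' welfare with Lindqvist) = 539 − 534 = $5.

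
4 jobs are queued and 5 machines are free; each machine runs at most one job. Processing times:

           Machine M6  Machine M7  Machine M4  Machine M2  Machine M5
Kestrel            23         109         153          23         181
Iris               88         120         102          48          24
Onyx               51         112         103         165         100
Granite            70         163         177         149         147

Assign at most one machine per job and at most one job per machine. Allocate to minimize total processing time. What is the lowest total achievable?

Minimum total: 220 min

Optimal: Kestrel→Machine M2 (23 min), Iris→Machine M5 (24 min), Onyx→Machine M4 (103 min), Granite→Machine M6 (70 min) — total 23+24+103+70 = 220 min.
Column-greedy (each machine in turn goes to its cheapest remaining job) gives 386 min, worse by 166.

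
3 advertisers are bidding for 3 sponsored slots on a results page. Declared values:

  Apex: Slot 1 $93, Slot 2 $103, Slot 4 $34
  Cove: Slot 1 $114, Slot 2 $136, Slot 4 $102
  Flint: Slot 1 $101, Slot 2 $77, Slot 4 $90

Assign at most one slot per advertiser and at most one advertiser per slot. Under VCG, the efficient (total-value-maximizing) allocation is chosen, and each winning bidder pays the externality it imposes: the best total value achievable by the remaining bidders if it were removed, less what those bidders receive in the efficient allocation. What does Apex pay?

Apex pays $11.

Efficient allocation: Apex→Slot 1 ($93), Cove→Slot 2 ($136), Flint→Slot 4 ($90); total welfare W = $319.
Apex receives Slot 1 at value $93, so the others get W − 93 = $226.
Without Apex: best allocation of the remaining 2 bidders over all 3 slots is Cove→Slot 2 ($136), Flint→Slot 1 ($101), total $237.
VCG payment = (others' best without Apex) − (others' welfare with Apex) = 237 − 226 = $11.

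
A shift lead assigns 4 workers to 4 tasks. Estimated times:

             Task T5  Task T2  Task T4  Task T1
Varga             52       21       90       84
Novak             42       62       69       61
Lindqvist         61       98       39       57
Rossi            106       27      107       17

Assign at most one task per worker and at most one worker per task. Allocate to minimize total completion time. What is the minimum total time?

Minimum total: 119 min

This is a one-to-one assignment (minimum-cost bipartite matching).
Optimal: Varga→Task T2 (21 min), Novak→Task T5 (42 min), Lindqvist→Task T4 (39 min), Rossi→Task T1 (17 min) — total 21+42+39+17 = 119 min.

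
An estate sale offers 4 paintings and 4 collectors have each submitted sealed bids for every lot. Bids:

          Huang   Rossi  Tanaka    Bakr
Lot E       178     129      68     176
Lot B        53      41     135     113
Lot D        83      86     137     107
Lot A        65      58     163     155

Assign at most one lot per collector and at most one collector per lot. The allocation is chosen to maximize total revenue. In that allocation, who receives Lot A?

Optimal: Huang→Lot E ($178), Rossi→Lot D ($86), Tanaka→Lot B ($135), Bakr→Lot A ($155) — total 178+86+135+155 = $554.
Max-entry greedy (repeatedly take the single best remaining cell) gives $540, worse by 14.
Bakr's own top lot is Lot E ($176), but forcing Bakr→Lot E and reassigning the rest optimally gives only $478 — worse by 76.

Bakr receives Lot A.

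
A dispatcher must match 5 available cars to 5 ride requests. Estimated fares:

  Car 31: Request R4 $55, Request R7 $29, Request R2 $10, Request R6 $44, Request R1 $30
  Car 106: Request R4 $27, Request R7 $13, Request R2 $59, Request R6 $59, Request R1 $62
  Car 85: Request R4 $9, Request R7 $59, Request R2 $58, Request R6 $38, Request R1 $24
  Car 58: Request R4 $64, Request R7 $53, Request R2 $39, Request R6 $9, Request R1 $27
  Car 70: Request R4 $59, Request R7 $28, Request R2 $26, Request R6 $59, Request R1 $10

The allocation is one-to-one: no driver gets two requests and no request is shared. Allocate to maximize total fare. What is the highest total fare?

Optimal: Car 31→Request R4 ($55), Car 106→Request R1 ($62), Car 85→Request R2 ($58), Car 58→Request R7 ($53), Car 70→Request R6 ($59) — total 55+62+58+53+59 = $287.
No other one-to-one assignment exceeds $287.

Maximum total: $287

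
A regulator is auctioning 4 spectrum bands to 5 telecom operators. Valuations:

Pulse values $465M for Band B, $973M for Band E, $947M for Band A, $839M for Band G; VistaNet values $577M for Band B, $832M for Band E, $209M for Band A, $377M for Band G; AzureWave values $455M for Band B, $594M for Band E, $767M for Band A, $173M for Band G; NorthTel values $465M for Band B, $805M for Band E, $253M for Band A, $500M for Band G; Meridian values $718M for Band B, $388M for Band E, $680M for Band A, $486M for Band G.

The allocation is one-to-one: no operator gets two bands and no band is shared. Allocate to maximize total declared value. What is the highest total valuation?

Max total: $3156M

Optimal: Meridian→Band B ($718M), VistaNet→Band E ($832M), AzureWave→Band A ($767M), Pulse→Band G ($839M) — total 718+832+767+839 = $3156M.
Max-entry greedy (repeatedly take the single best remaining cell) gives $2958M, worse by 198.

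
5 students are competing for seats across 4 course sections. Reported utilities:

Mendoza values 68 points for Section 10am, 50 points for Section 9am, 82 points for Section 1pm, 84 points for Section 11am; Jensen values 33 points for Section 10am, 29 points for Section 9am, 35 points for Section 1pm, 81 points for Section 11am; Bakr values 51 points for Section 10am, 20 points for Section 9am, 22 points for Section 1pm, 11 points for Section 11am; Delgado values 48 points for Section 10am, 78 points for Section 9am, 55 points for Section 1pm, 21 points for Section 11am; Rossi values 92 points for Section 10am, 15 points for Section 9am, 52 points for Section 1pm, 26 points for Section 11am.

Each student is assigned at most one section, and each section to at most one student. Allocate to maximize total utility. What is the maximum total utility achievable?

This is the linear assignment problem.
Optimal: Rossi→Section 10am (92 points), Delgado→Section 9am (78 points), Mendoza→Section 1pm (82 points), Jensen→Section 11am (81 points) — total 92+78+82+81 = 333 points.
Max-entry greedy (repeatedly take the single best remaining cell) gives 289 points, worse by 44.
Every other assignment is strictly worse.

Maximum total: 333 points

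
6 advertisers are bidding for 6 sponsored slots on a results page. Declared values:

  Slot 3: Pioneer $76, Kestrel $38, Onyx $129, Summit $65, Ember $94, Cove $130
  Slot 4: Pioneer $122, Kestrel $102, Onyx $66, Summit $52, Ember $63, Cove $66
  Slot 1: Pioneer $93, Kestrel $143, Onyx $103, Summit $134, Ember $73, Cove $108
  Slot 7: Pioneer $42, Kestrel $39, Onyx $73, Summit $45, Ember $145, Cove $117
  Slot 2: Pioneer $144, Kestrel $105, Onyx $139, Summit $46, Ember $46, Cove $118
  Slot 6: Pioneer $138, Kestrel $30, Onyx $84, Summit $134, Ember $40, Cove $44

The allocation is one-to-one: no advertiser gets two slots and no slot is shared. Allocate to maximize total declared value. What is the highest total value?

Optimal: Pioneer→Slot 4 ($122), Kestrel→Slot 1 ($143), Onyx→Slot 2 ($139), Summit→Slot 6 ($134), Ember→Slot 7 ($145), Cove→Slot 3 ($130) — total 122+143+139+134+145+130 = $813.
Row-greedy (each advertiser in turn takes its best remaining slot) gives $761, worse by 52.
Next-best assignment: Pioneer→Slot 4, Kestrel→Slot 1, Onyx→Slot 3, Summit→Slot 6, Ember→Slot 7, Cove→Slot 2 = $791.
Swapping Kestrel↔Summit (Kestrel→Slot 6 $30, Summit→Slot 1 $134) loses 113.

Max total: $813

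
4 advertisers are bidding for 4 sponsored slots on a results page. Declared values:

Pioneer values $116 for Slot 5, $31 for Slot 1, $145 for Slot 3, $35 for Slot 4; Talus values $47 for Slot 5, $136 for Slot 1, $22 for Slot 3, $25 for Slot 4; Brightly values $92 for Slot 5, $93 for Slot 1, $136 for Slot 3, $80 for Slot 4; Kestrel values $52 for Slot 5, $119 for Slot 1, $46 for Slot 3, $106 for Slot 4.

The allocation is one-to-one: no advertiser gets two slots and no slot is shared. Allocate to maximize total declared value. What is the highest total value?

Optimal: Pioneer→Slot 5 ($116), Talus→Slot 1 ($136), Brightly→Slot 3 ($136), Kestrel→Slot 4 ($106) — total 116+136+136+106 = $494.
Row-greedy (each advertiser in turn takes its best remaining slot) gives $479, worse by 15.
Next-best assignment: Pioneer→Slot 3, Talus→Slot 1, Brightly→Slot 5, Kestrel→Slot 4 = $479.
Every other assignment is strictly worse.

Max total: $494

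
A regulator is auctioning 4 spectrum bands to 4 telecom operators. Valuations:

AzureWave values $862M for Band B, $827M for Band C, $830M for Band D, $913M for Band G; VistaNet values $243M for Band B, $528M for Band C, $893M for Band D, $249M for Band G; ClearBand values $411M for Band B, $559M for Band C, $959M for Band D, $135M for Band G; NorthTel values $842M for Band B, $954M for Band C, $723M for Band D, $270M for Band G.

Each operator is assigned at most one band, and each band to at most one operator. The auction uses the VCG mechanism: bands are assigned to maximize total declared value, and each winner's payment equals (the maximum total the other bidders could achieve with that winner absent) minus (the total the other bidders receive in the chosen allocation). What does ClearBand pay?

ClearBand pays $477M.

Efficient allocation: AzureWave→Band G ($913M), VistaNet→Band C ($528M), ClearBand→Band D ($959M), NorthTel→Band B ($842M); total welfare W = $3242M.
ClearBand receives Band D at value $959M, so the others get W − 959 = $2283M.
Without ClearBand: best allocation of the remaining 3 bidders over all 4 bands is AzureWave→Band G ($913M), VistaNet→Band D ($893M), NorthTel→Band C ($954M), total $2760M.
VCG payment = (others' best without ClearBand) − (others' welfare with ClearBand) = 2760 − 2283 = $477M.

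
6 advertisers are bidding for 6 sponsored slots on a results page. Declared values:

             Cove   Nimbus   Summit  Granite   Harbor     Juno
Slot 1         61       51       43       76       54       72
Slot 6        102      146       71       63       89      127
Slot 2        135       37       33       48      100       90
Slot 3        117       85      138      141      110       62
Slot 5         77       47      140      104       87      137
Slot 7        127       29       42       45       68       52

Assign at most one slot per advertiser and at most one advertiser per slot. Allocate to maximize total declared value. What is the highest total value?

Max total: $726

Optimal: Cove→Slot 7 ($127), Nimbus→Slot 6 ($146), Summit→Slot 5 ($140), Granite→Slot 3 ($141), Harbor→Slot 2 ($100), Juno→Slot 1 ($72) — total 127+146+140+141+100+72 = $726.
Column-greedy (each slot in turn goes to its best remaining advertiser) gives $700, worse by 26.
Next-best assignment: Cove→Slot 7, Nimbus→Slot 6, Summit→Slot 3, Granite→Slot 1, Harbor→Slot 2, Juno→Slot 5 = $724.
Swapping Summit↔Juno (Summit→Slot 1 $43, Juno→Slot 5 $137) loses 32.
No other one-to-one assignment exceeds $726.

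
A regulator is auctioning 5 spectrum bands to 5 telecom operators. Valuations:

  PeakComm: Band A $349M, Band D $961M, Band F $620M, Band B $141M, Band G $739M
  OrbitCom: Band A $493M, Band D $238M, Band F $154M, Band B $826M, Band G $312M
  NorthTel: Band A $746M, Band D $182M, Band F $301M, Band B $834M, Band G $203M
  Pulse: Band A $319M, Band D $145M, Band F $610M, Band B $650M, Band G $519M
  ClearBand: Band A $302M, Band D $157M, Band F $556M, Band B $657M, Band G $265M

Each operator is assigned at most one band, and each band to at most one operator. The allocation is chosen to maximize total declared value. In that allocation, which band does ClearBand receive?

ClearBand receives Band F.

Optimal: PeakComm→Band D ($961M), OrbitCom→Band B ($826M), NorthTel→Band A ($746M), Pulse→Band G ($519M), ClearBand→Band F ($556M) — total 961+826+746+519+556 = $3608M.
Row-greedy (each operator in turn takes its best remaining band) gives $3408M, worse by 200.
Next-best assignment: PeakComm→Band D, OrbitCom→Band B, NorthTel→Band A, Pulse→Band F, ClearBand→Band G = $3408M.
ClearBand's own top band is Band B ($657M), but forcing ClearBand→Band B and reassigning the rest optimally gives only $3286M — worse by 322.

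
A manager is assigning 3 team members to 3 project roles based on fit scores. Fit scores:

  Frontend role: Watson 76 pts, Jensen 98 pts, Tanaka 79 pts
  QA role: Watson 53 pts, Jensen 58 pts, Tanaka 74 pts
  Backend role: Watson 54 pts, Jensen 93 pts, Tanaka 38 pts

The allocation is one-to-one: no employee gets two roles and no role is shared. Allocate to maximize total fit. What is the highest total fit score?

Optimal: Watson→Frontend role (76 pts), Jensen→Backend role (93 pts), Tanaka→QA role (74 pts) — total 76+93+74 = 243 pts.
Max-entry greedy (repeatedly take the single best remaining cell) gives 226 pts, worse by 17.
Next-best assignment: Watson→Backend role, Jensen→Frontend role, Tanaka→QA role = 226 pts.
No other one-to-one assignment exceeds 243 pts.

Maximum total: 243 pts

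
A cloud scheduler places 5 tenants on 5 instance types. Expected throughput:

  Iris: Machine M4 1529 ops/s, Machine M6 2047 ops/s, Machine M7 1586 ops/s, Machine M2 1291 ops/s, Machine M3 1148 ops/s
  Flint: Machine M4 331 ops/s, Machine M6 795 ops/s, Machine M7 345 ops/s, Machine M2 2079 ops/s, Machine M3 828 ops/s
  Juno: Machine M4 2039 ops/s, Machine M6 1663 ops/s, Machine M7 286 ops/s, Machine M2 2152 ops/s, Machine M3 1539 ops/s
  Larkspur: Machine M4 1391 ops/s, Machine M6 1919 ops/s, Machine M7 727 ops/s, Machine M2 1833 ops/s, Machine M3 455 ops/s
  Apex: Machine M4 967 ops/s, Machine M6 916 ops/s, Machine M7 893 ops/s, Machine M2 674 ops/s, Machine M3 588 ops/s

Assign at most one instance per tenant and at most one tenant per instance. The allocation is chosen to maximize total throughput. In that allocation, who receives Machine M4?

Juno receives Machine M4.

Optimal: Iris→Machine M7 (1586 ops/s), Flint→Machine M2 (2079 ops/s), Juno→Machine M4 (2039 ops/s), Larkspur→Machine M6 (1919 ops/s), Apex→Machine M3 (588 ops/s) — total 1586+2079+2039+1919+588 = 8211 ops/s.
Max-entry greedy (repeatedly take the single best remaining cell) gives 7311 ops/s, worse by 900.
Juno's own top instance is Machine M2 (2152 ops/s), but forcing Juno→Machine M2 and reassigning the rest optimally gives only 7452 ops/s — worse by 759.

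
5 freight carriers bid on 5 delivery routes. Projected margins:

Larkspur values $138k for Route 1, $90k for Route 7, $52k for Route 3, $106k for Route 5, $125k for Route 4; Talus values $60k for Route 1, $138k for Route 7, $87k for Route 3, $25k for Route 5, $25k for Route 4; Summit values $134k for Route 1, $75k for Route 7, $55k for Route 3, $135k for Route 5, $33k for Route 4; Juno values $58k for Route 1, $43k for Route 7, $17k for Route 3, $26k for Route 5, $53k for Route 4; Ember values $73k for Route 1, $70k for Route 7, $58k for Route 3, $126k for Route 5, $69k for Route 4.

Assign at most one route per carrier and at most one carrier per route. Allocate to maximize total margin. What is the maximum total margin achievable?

Max total: $540k

This is the linear assignment problem.
Optimal: Larkspur→Route 4 ($125k), Talus→Route 7 ($138k), Summit→Route 1 ($134k), Juno→Route 3 ($17k), Ember→Route 5 ($126k) — total 125+138+134+17+126 = $540k.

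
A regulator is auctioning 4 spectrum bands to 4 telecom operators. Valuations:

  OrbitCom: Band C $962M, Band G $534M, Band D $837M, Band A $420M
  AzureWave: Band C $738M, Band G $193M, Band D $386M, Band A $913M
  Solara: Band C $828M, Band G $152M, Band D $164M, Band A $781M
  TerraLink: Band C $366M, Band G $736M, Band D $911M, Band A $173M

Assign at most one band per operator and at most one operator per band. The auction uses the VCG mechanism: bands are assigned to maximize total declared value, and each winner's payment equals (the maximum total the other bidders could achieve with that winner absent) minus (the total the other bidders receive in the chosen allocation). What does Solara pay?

Efficient allocation: OrbitCom→Band D ($837M), AzureWave→Band A ($913M), Solara→Band C ($828M), TerraLink→Band G ($736M); total welfare W = $3314M.
Solara receives Band C at value $828M, so the others get W − 828 = $2486M.
Without Solara: best allocation of the remaining 3 bidders over all 4 bands is OrbitCom→Band C ($962M), AzureWave→Band A ($913M), TerraLink→Band D ($911M), total $2786M.
VCG payment = (others' best without Solara) − (others' welfare with Solara) = 2786 − 2486 = $300M.

Solara pays $300M.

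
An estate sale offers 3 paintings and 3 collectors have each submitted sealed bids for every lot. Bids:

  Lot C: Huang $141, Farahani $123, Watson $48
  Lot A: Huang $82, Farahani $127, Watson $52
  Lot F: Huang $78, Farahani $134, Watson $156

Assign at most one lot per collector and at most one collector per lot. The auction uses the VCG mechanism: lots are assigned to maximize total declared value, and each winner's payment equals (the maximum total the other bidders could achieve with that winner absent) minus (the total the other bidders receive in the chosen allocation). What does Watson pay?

Efficient allocation: Huang→Lot C ($141), Farahani→Lot A ($127), Watson→Lot F ($156); total welfare W = $424.
Watson receives Lot F at value $156, so the others get W − 156 = $268.
Without Watson: best allocation of the remaining 2 bidders over all 3 lots is Huang→Lot C ($141), Farahani→Lot F ($134), total $275.
VCG payment = (others' best without Watson) − (others' welfare with Watson) = 275 − 268 = $7.

Watson pays $7.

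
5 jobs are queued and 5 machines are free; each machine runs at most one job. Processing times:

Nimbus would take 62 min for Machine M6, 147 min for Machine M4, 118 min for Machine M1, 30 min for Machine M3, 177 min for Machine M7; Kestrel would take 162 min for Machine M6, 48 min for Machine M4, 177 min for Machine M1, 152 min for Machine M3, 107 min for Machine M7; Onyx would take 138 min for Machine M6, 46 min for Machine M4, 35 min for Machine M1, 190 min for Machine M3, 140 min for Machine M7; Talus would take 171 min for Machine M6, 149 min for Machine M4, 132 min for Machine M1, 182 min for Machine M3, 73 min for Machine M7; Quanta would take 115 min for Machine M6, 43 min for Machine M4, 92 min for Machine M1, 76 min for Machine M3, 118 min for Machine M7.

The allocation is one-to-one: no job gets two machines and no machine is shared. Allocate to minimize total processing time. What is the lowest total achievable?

This is the linear assignment problem.
Optimal: Nimbus→Machine M6 (62 min), Kestrel→Machine M4 (48 min), Onyx→Machine M1 (35 min), Talus→Machine M7 (73 min), Quanta→Machine M3 (76 min) — total 62+48+35+73+76 = 294 min.
Row-greedy (each job in turn takes its cheapest remaining machine) gives 301 min, worse by 7.
Swapping Onyx↔Kestrel (Onyx→Machine M4 46 min, Kestrel→Machine M1 177 min) adds 140.
No other one-to-one assignment undercuts 294 min.

Min total: 294 min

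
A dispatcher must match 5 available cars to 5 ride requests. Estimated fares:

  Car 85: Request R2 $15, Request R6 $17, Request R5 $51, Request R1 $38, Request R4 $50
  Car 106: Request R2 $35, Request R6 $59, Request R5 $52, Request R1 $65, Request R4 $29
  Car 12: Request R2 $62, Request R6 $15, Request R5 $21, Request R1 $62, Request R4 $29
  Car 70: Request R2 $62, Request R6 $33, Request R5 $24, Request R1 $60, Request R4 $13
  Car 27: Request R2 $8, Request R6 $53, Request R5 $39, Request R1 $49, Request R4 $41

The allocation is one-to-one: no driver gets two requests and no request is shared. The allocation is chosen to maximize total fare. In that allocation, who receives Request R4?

Treat this as an assignment problem: match each driver to one request.
Optimal: Car 85→Request R4 ($50), Car 106→Request R5 ($52), Car 12→Request R1 ($62), Car 70→Request R2 ($62), Car 27→Request R6 ($53) — total 50+52+62+62+53 = $279.
Car 85's own top request is Request R5 ($51), but forcing Car 85→Request R5 and reassigning the rest optimally gives only $275 — worse by 4.

Car 85 receives Request R4.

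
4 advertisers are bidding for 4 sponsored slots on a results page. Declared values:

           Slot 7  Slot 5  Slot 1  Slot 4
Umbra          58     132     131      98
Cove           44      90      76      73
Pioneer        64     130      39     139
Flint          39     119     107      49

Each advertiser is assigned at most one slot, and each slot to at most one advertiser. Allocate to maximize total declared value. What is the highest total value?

Optimal: Umbra→Slot 1 ($131), Cove→Slot 7 ($44), Pioneer→Slot 4 ($139), Flint→Slot 5 ($119) — total 131+44+139+119 = $433.
Column-greedy (each slot in turn goes to its best remaining advertiser) gives $376, worse by 57.
Swapping Flint↔Pioneer (Flint→Slot 4 $49, Pioneer→Slot 5 $130) loses 79.
Checked against all permutations: $433 is optimal.

Max total: $433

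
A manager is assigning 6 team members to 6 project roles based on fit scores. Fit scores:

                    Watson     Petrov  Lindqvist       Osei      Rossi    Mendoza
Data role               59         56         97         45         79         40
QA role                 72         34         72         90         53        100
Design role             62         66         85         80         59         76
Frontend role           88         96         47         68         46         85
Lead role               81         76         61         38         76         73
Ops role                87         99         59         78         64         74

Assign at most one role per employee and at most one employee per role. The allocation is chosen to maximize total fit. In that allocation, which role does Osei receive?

Osei receives Design role.

Optimal: Watson→Frontend role (88 pts), Petrov→Ops role (99 pts), Lindqvist→Data role (97 pts), Osei→Design role (80 pts), Rossi→Lead role (76 pts), Mendoza→QA role (100 pts) — total 88+99+97+80+76+100 = 540 pts.
Every other assignment is strictly worse.
Osei's own top role is QA role (90 pts), but forcing Osei→QA role and reassigning the rest optimally gives only 526 pts — worse by 14.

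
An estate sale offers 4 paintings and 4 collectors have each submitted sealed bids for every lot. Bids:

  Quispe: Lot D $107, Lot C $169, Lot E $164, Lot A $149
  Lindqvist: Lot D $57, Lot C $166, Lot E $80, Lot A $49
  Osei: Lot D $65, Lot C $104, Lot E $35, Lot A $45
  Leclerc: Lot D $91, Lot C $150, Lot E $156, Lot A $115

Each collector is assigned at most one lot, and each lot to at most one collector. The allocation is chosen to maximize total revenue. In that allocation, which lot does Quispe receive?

Quispe receives Lot A.

Optimal: Quispe→Lot A ($149), Lindqvist→Lot C ($166), Osei→Lot D ($65), Leclerc→Lot E ($156) — total 149+166+65+156 = $536.
Row-greedy (each collector in turn takes its best remaining lot) gives $429, worse by 107.
Swapping Osei↔Quispe (Osei→Lot A $45, Quispe→Lot D $107) loses 62.
Checked against all permutations: $536 is optimal.
Quispe's own top lot is Lot C ($169), but forcing Quispe→Lot C and reassigning the rest optimally gives only $439 — worse by 97.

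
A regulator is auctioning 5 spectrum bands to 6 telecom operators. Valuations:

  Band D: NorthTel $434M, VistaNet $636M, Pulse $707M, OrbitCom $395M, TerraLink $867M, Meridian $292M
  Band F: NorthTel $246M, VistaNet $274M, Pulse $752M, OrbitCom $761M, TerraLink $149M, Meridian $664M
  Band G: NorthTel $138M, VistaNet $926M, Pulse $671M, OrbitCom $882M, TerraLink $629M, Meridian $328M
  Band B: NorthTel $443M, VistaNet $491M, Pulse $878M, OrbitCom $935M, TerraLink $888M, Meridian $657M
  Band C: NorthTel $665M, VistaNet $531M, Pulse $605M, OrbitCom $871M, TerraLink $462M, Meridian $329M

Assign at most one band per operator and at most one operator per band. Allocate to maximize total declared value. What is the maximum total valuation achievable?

Maximum total: $4206M

Optimal: TerraLink→Band D ($867M), Meridian→Band F ($664M), VistaNet→Band G ($926M), Pulse→Band B ($878M), OrbitCom→Band C ($871M) — total 867+664+926+878+871 = $4206M.
Max-entry greedy (repeatedly take the single best remaining cell) gives $4145M, worse by 61.
Next-best assignment: TerraLink→Band D, Pulse→Band F, VistaNet→Band G, OrbitCom→Band B, NorthTel→Band C = $4145M.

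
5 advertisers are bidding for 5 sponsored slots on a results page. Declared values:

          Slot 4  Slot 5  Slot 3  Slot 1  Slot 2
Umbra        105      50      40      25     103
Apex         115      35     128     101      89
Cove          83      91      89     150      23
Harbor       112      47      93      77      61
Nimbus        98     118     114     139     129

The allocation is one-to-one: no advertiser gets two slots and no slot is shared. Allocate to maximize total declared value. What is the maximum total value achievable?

Optimal: Umbra→Slot 2 ($103), Apex→Slot 3 ($128), Cove→Slot 1 ($150), Harbor→Slot 4 ($112), Nimbus→Slot 5 ($118) — total 103+128+150+112+118 = $611.
Max-entry greedy (repeatedly take the single best remaining cell) gives $569, worse by 42.
Swapping Apex↔Harbor (Apex→Slot 4 $115, Harbor→Slot 3 $93) loses 32.
Every other assignment is strictly worse.

Maximum total: $611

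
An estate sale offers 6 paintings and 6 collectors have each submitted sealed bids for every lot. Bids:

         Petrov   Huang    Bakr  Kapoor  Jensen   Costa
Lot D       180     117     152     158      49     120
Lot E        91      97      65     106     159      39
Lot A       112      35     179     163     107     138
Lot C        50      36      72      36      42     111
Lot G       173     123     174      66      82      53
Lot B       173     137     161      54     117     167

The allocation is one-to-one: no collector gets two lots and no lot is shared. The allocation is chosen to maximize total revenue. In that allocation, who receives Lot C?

Optimal: Petrov→Lot D ($180), Huang→Lot B ($137), Bakr→Lot G ($174), Kapoor→Lot A ($163), Jensen→Lot E ($159), Costa→Lot C ($111) — total 180+137+174+163+159+111 = $924.
Every other assignment is strictly worse.
Costa's own top lot is Lot B ($167), but forcing Costa→Lot B and reassigning the rest optimally gives only $879 — worse by 45.

Costa receives Lot C.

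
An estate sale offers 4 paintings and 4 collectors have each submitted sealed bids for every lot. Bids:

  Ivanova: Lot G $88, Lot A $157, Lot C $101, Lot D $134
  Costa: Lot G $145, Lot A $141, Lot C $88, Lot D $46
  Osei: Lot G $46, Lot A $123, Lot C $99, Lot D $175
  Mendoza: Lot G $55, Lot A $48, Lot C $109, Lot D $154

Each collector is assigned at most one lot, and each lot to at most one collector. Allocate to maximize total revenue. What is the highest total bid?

Maximum total: $586

Optimal: Ivanova→Lot A ($157), Costa→Lot G ($145), Osei→Lot D ($175), Mendoza→Lot C ($109) — total 157+145+175+109 = $586.
No other one-to-one assignment exceeds $586.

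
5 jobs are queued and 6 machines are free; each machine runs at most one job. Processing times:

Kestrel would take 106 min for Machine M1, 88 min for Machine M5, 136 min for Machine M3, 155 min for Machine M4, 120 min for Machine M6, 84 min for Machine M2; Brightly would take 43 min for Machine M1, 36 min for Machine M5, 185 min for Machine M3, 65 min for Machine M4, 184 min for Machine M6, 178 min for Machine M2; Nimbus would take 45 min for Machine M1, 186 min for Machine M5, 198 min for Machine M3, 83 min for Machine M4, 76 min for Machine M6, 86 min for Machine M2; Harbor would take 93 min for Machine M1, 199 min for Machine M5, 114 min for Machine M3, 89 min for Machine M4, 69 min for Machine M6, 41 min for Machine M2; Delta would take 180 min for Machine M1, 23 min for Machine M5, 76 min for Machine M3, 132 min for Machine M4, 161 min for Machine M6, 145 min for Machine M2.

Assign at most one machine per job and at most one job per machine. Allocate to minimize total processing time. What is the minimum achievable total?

This is the linear assignment problem.
Optimal: Kestrel→Machine M2 (84 min), Brightly→Machine M4 (65 min), Nimbus→Machine M1 (45 min), Harbor→Machine M6 (69 min), Delta→Machine M5 (23 min) — total 84+65+45+69+23 = 286 min.
Min-entry greedy (repeatedly take the single cheapest remaining cell) gives 319 min, worse by 33.
Next-best assignment: Kestrel→Machine M6, Brightly→Machine M4, Nimbus→Machine M1, Harbor→Machine M2, Delta→Machine M5 = 294 min.
No other one-to-one assignment undercuts 286 min.

Min total: 286 min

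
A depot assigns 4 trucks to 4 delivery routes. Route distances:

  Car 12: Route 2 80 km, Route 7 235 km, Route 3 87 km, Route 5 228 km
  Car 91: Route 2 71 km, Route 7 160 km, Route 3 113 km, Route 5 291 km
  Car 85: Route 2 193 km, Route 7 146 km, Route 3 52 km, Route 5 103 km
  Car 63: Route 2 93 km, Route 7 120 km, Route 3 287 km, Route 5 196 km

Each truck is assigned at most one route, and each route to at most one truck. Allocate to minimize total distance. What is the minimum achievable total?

Optimal: Car 12→Route 3 (87 km), Car 91→Route 2 (71 km), Car 85→Route 5 (103 km), Car 63→Route 7 (120 km) — total 87+71+103+120 = 381 km.
Min-entry greedy (repeatedly take the single cheapest remaining cell) gives 471 km, worse by 90.
Next-best assignment: Car 12→Route 2, Car 91→Route 3, Car 85→Route 5, Car 63→Route 7 = 416 km.
No other one-to-one assignment undercuts 381 km.

Minimum total: 381 km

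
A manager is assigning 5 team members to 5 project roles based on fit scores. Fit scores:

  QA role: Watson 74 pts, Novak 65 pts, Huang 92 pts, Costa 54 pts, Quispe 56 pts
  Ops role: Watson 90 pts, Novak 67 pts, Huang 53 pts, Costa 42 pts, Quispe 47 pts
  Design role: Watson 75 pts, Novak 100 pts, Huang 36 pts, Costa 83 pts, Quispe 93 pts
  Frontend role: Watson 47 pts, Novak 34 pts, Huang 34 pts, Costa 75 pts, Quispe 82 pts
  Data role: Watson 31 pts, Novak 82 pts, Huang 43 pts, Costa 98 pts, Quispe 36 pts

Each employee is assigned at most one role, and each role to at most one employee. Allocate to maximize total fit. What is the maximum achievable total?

Treat this as an assignment problem: match each employee to one role.
Optimal: Watson→Ops role (90 pts), Novak→Design role (100 pts), Huang→QA role (92 pts), Costa→Data role (98 pts), Quispe→Frontend role (82 pts) — total 90+100+92+98+82 = 462 pts.

Max total: 462 pts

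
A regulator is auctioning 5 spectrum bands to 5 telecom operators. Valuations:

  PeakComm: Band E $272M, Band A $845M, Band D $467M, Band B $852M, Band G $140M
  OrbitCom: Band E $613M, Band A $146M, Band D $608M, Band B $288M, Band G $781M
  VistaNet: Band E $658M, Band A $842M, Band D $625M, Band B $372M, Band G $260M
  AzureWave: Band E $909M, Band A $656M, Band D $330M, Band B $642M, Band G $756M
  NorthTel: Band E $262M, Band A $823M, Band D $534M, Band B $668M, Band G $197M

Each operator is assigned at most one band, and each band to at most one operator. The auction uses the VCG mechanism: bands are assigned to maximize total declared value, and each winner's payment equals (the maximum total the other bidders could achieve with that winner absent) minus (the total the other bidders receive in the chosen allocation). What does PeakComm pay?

PeakComm pays $62M.

Efficient allocation: PeakComm→Band B ($852M), OrbitCom→Band G ($781M), VistaNet→Band D ($625M), AzureWave→Band E ($909M), NorthTel→Band A ($823M); total welfare W = $3990M.
PeakComm receives Band B at value $852M, so the others get W − 852 = $3138M.
Without PeakComm: best allocation of the remaining 4 bidders over all 5 bands is OrbitCom→Band G ($781M), VistaNet→Band A ($842M), AzureWave→Band E ($909M), NorthTel→Band B ($668M), total $3200M.
VCG payment = (others' best without PeakComm) − (others' welfare with PeakComm) = 3200 − 3138 = $62M.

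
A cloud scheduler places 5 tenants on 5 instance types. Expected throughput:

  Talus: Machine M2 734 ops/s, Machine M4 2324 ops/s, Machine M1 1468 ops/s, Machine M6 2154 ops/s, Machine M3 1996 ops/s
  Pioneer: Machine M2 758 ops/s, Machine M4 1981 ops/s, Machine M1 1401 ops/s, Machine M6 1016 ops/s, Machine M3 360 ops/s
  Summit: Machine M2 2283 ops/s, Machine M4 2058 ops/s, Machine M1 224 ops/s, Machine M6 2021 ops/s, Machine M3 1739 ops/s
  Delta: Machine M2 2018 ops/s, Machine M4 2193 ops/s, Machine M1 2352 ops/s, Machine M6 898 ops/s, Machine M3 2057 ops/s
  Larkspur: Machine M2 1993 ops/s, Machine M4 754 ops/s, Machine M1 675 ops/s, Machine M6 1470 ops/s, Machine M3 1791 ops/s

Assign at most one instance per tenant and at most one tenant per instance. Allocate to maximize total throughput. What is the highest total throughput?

Optimal: Talus→Machine M6 (2154 ops/s), Pioneer→Machine M4 (1981 ops/s), Summit→Machine M2 (2283 ops/s), Delta→Machine M1 (2352 ops/s), Larkspur→Machine M3 (1791 ops/s) — total 2154+1981+2283+2352+1791 = 10561 ops/s.
Column-greedy (each instance in turn goes to its best remaining tenant) gives 8789 ops/s, worse by 1772.
Next-best assignment: Talus→Machine M3, Pioneer→Machine M4, Summit→Machine M6, Delta→Machine M1, Larkspur→Machine M2 = 10343 ops/s.
Swapping Pioneer↔Summit (Pioneer→Machine M2 758 ops/s, Summit→Machine M4 2058 ops/s) loses 1448.

Max total: 10561 ops/s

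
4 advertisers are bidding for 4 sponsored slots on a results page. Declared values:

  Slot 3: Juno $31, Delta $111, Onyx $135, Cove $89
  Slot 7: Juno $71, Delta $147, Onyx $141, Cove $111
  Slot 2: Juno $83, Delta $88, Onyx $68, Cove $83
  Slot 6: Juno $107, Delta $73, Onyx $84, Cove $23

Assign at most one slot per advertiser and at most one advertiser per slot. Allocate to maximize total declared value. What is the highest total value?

Maximum total: $472

This is the linear assignment problem.
Optimal: Juno→Slot 6 ($107), Delta→Slot 7 ($147), Onyx→Slot 3 ($135), Cove→Slot 2 ($83) — total 107+147+135+83 = $472.
Column-greedy (each slot in turn goes to its best remaining advertiser) gives $388, worse by 84.
Swapping Delta↔Cove (Delta→Slot 2 $88, Cove→Slot 7 $111) loses 31.
Every other assignment is strictly worse.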